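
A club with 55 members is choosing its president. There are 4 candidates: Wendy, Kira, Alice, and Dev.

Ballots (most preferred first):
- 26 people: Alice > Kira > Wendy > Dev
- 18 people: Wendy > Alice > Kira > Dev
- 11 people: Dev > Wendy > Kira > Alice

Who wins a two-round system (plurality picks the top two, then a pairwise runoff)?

Wendy

Round 1 first-place votes: Wendy 18, Kira 0, Alice 26, Dev 11. Alice and Wendy advance.
Runoff: Alice is ranked above Wendy on 26 ballots, Wendy above Alice on 29.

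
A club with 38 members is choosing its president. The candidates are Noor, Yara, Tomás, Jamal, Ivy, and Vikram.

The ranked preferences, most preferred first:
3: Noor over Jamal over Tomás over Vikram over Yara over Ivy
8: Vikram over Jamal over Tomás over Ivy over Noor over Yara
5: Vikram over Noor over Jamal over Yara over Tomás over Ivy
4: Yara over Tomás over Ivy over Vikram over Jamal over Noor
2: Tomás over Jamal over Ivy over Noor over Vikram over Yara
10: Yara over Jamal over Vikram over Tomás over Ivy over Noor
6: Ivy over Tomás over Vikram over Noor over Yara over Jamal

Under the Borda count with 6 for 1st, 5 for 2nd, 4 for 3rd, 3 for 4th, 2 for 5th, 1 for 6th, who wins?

Vikram

Noor: 3×6 + 8×2 + 5×5 + 4×1 + 2×3 + 10×1 + 6×3 = 97
Yara: 3×2 + 8×1 + 5×3 + 4×6 + 2×1 + 10×6 + 6×2 = 127
Tomás: 3×4 + 8×4 + 5×2 + 4×5 + 2×6 + 10×3 + 6×5 = 146
Jamal: 3×5 + 8×5 + 5×4 + 4×2 + 2×5 + 10×5 + 6×1 = 149
Ivy: 3×1 + 8×3 + 5×1 + 4×4 + 2×4 + 10×2 + 6×6 = 112
Vikram: 3×3 + 8×6 + 5×6 + 4×3 + 2×2 + 10×4 + 6×4 = 167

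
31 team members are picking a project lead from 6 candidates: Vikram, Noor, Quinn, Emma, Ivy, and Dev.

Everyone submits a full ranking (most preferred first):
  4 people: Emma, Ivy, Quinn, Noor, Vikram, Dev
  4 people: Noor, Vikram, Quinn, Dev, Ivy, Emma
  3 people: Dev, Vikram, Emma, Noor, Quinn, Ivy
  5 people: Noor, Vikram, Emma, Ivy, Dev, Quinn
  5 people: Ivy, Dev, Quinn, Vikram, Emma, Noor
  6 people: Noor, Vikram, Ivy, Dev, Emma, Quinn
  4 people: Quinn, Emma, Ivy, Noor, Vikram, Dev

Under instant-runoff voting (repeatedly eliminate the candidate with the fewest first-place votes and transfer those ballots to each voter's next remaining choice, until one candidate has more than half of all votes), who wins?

Round 1: Vikram 0, Noor 15, Quinn 4, Emma 4, Ivy 5, Dev 3. Vikram eliminated.
Round 2: Noor 15, Quinn 4, Emma 4, Ivy 5, Dev 3. Dev eliminated.
Round 3: Noor 15, Quinn 4, Emma 7, Ivy 5. Quinn eliminated.
Round 4: Noor 15, Emma 11, Ivy 5. Ivy eliminated.
Round 5: Noor 15, Emma 16. Emma has a majority (≥16).

Emma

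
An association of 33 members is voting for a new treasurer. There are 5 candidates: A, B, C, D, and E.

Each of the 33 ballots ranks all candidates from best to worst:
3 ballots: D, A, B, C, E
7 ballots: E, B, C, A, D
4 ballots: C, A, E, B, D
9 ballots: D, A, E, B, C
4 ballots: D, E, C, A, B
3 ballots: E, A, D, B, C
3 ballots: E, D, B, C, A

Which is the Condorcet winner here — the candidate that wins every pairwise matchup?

E

E vs A: 17–16
E vs B: 30–3
E vs C: 26–7
E vs D: 17–16
E beats every other candidate.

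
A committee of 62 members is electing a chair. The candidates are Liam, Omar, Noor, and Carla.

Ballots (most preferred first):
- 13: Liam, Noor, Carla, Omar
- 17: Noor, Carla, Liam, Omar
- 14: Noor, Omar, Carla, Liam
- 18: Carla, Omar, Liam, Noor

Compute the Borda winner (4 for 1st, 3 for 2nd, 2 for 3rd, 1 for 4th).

Noor

Liam: 13×4 + 17×2 + 14×1 + 18×2 = 136
Omar: 13×1 + 17×1 + 14×3 + 18×3 = 126
Noor: 13×3 + 17×4 + 14×4 + 18×1 = 181
Carla: 13×2 + 17×3 + 14×2 + 18×4 = 177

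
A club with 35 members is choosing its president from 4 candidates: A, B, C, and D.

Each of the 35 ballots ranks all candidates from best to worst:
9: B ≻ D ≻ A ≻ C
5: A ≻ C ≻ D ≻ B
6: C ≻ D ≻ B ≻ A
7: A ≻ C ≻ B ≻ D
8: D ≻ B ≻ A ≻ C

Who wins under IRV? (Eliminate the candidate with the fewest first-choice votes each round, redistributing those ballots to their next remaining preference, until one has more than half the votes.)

Round 1: A 12, B 9, C 6, D 8. C eliminated.
Round 2: A 12, B 9, D 14. B eliminated.
Round 3: A 12, D 23. D has a majority (≥18).

D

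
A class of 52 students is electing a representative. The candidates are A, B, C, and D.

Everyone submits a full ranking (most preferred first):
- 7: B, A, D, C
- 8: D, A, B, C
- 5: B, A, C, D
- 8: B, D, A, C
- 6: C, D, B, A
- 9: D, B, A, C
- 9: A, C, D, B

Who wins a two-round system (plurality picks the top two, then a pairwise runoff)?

D

Round 1 first-place votes: A 9, B 20, C 6, D 17. B and D advance.
Runoff: B is ranked above D on 20 ballots, D above B on 32.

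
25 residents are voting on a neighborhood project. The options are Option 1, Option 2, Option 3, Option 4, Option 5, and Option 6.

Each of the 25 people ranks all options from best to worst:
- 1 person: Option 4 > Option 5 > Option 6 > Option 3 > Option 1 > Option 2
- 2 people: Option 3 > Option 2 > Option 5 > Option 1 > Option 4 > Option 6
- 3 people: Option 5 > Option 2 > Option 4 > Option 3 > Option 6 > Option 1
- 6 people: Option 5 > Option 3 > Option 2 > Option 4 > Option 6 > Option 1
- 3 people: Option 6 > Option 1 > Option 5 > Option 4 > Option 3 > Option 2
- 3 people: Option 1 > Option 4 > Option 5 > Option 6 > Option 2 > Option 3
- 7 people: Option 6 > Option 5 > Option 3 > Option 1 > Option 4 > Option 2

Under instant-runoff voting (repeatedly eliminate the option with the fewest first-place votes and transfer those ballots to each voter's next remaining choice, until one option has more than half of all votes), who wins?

Option 5

Round 1: Option 1 3, Option 2 0, Option 3 2, Option 4 1, Option 5 9, Option 6 10. Option 2 eliminated.
Round 2: Option 1 3, Option 3 2, Option 4 1, Option 5 9, Option 6 10. Option 4 eliminated.
Round 3: Option 1 3, Option 3 2, Option 5 10, Option 6 10. Option 3 eliminated.
Round 4: Option 1 3, Option 5 12, Option 6 10. Option 1 eliminated.
Round 5: Option 5 15, Option 6 10. Option 5 has a majority (≥13).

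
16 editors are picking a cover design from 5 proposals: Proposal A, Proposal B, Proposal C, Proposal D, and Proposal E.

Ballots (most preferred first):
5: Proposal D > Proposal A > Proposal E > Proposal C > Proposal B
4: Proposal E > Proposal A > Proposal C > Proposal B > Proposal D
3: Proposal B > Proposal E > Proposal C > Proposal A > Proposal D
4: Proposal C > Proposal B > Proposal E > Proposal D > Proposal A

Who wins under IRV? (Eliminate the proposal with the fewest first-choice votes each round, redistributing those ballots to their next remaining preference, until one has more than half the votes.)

Proposal E

Round 1: Proposal A 0, Proposal B 3, Proposal C 4, Proposal D 5, Proposal E 4. Proposal A eliminated.
Round 2: Proposal B 3, Proposal C 4, Proposal D 5, Proposal E 4. Proposal B eliminated.
Round 3: Proposal C 4, Proposal D 5, Proposal E 7. Proposal C eliminated.
Round 4: Proposal D 5, Proposal E 11. Proposal E has a majority (≥9).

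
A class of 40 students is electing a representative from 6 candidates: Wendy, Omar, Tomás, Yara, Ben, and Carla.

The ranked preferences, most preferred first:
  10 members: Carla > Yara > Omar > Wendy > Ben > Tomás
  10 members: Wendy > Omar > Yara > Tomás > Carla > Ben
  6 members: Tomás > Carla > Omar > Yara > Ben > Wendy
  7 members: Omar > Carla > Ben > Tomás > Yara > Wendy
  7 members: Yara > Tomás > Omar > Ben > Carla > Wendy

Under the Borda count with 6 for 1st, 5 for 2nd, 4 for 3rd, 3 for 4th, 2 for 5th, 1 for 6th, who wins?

Wendy: 10×3 + 10×6 + 6×1 + 7×1 + 7×1 = 110
Omar: 10×4 + 10×5 + 6×4 + 7×6 + 7×4 = 184
Tomás: 10×1 + 10×3 + 6×6 + 7×3 + 7×5 = 132
Yara: 10×5 + 10×4 + 6×3 + 7×2 + 7×6 = 164
Ben: 10×2 + 10×1 + 6×2 + 7×4 + 7×3 = 91
Carla: 10×6 + 10×2 + 6×5 + 7×5 + 7×2 = 159

Omar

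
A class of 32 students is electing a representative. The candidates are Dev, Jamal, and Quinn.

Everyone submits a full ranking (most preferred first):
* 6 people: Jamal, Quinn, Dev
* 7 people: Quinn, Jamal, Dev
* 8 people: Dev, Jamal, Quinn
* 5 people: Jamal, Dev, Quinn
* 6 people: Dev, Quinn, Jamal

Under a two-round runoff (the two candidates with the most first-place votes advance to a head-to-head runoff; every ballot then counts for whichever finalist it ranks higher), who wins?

Round 1 first-place votes: Dev 14, Jamal 11, Quinn 7. Dev and Jamal advance.
Runoff: Dev is ranked above Jamal on 14 ballots, Jamal above Dev on 18.

Jamal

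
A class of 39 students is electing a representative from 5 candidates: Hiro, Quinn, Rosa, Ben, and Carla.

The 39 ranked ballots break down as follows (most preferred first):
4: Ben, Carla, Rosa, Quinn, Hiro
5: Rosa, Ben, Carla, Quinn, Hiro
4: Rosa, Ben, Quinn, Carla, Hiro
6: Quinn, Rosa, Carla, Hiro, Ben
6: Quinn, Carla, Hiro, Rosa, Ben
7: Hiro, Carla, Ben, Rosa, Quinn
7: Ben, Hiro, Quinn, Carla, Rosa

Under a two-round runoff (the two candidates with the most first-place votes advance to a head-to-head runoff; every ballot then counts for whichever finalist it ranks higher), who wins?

Round 1 first-place votes: Hiro 7, Quinn 12, Rosa 9, Ben 11, Carla 0. Quinn and Ben advance.
Runoff: Quinn is ranked above Ben on 12 ballots, Ben above Quinn on 27.

Ben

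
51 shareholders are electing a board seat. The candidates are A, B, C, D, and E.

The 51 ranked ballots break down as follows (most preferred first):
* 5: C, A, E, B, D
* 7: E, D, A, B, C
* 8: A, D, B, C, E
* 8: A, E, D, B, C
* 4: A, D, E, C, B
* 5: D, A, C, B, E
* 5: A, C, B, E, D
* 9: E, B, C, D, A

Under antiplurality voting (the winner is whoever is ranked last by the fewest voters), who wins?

Last-place votes: A 9, B 4, C 15, D 10, E 13.

B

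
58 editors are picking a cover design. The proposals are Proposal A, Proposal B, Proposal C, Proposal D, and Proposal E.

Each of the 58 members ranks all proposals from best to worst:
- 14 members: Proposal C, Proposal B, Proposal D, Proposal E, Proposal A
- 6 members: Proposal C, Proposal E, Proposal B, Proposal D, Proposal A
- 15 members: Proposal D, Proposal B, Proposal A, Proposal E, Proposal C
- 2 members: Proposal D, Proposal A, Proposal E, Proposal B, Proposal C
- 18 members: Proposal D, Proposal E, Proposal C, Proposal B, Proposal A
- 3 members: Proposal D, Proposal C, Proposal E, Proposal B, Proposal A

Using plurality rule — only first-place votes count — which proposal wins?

First-place votes: Proposal A 0, Proposal B 0, Proposal C 20, Proposal D 38, Proposal E 0.

Proposal D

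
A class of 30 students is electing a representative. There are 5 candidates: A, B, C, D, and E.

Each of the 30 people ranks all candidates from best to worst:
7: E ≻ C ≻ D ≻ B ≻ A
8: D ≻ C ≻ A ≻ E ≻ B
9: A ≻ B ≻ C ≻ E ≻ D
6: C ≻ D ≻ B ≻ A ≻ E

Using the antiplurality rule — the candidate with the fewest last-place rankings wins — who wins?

Last-place votes: A 7, B 8, C 0, D 9, E 6.

C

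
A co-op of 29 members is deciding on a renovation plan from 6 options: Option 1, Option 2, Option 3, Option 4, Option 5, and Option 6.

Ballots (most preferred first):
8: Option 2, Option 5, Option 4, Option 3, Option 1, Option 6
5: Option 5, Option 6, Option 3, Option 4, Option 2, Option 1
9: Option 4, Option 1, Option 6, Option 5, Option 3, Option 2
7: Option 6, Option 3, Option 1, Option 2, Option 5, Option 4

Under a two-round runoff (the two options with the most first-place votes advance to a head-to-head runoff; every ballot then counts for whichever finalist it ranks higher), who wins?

Round 1 first-place votes: Option 1 0, Option 2 8, Option 3 0, Option 4 9, Option 5 5, Option 6 7. Option 4 and Option 2 advance.
Runoff: Option 4 is ranked above Option 2 on 14 ballots, Option 2 above Option 4 on 15.

Option 2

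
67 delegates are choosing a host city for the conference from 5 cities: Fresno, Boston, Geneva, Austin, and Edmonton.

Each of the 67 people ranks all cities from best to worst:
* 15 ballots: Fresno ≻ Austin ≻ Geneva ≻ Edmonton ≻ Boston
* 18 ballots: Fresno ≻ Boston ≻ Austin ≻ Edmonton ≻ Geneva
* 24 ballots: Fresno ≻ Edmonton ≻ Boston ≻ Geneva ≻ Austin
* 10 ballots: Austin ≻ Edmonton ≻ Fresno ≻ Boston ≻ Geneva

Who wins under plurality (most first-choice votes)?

Fresno

First-place votes: Fresno 57, Boston 0, Geneva 0, Austin 10, Edmonton 0.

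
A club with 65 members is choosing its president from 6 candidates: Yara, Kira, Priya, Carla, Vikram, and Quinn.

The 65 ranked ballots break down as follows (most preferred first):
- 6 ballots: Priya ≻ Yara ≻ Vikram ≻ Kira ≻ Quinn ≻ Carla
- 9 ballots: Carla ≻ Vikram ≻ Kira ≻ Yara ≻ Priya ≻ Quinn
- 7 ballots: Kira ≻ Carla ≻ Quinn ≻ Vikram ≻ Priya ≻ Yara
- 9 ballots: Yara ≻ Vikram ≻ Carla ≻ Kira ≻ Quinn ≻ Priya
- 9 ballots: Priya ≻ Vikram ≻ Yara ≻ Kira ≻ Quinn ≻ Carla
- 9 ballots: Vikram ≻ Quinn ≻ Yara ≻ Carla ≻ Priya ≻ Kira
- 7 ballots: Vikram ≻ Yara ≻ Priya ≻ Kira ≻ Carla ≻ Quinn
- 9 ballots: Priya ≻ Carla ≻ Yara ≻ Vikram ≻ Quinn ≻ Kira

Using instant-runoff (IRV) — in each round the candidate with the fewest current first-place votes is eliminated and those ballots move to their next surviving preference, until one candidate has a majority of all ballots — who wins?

Vikram

Round 1: Yara 9, Kira 7, Priya 24, Carla 9, Vikram 16, Quinn 0. Quinn eliminated.
Round 2: Yara 9, Kira 7, Priya 24, Carla 9, Vikram 16. Kira eliminated.
Round 3: Yara 9, Priya 24, Carla 16, Vikram 16. Yara eliminated.
Round 4: Priya 24, Carla 16, Vikram 25. Carla eliminated.
Round 5: Priya 24, Vikram 41. Vikram has a majority (≥33).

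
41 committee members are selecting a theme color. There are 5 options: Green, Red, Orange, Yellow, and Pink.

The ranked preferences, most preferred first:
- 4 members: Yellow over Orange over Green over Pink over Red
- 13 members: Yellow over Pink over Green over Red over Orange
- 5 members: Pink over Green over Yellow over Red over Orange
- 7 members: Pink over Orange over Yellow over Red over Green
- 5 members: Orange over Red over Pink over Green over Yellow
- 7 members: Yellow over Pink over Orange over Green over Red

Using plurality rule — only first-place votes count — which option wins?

Yellow

First-place votes: Green 0, Red 0, Orange 5, Yellow 24, Pink 12.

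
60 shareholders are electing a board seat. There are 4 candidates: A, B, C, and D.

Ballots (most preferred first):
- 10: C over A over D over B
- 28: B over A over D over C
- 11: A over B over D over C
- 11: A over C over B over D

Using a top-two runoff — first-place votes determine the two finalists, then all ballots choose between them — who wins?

Round 1 first-place votes: A 22, B 28, C 10, D 0. B and A advance.
Runoff: B is ranked above A on 28 ballots, A above B on 32.

A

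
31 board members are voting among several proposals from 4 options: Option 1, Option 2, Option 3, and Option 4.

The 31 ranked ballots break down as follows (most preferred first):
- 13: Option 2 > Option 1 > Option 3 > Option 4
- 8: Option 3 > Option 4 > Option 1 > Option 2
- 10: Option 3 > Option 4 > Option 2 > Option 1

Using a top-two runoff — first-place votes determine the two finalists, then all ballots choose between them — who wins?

Round 1 first-place votes: Option 1 0, Option 2 13, Option 3 18, Option 4 0. Option 3 and Option 2 advance.
Runoff: Option 3 is ranked above Option 2 on 18 ballots, Option 2 above Option 3 on 13.

Option 3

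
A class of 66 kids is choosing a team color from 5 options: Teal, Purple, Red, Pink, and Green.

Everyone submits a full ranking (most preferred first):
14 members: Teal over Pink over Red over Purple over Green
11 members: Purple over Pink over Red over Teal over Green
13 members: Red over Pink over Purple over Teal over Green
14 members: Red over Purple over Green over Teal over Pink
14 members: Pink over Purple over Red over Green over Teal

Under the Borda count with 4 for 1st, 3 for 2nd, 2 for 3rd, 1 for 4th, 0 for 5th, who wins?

Red

Teal: 14×4 + 11×1 + 13×1 + 14×1 + 14×0 = 94
Purple: 14×1 + 11×4 + 13×2 + 14×3 + 14×3 = 168
Red: 14×2 + 11×2 + 13×4 + 14×4 + 14×2 = 186
Pink: 14×3 + 11×3 + 13×3 + 14×0 + 14×4 = 170
Green: 14×0 + 11×0 + 13×0 + 14×2 + 14×1 = 42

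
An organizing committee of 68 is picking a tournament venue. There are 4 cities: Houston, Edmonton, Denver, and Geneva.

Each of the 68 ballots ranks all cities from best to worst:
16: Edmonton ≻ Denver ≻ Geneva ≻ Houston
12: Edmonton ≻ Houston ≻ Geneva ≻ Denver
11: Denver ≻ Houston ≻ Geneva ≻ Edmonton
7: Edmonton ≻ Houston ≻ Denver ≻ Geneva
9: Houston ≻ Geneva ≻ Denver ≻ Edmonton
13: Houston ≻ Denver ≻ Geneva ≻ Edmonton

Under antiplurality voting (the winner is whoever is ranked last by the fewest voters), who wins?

Geneva

Last-place votes: Houston 16, Edmonton 33, Denver 12, Geneva 7.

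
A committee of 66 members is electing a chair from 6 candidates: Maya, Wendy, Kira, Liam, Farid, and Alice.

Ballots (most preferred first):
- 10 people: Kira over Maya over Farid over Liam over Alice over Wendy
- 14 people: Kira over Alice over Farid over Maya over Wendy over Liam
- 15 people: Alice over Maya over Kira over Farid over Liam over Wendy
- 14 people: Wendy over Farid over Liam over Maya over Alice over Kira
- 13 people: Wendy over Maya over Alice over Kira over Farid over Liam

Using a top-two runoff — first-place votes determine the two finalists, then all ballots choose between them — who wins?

Round 1 first-place votes: Maya 0, Wendy 27, Kira 24, Liam 0, Farid 0, Alice 15. Wendy and Kira advance.
Runoff: Wendy is ranked above Kira on 27 ballots, Kira above Wendy on 39.

Kira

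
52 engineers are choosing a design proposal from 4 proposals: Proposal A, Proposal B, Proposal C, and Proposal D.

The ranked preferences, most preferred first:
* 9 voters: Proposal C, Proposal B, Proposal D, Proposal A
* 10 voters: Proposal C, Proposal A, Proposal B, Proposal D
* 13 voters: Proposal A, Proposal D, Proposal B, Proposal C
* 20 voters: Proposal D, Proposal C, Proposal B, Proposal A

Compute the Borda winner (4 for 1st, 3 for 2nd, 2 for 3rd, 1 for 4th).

Proposal A: 9×1 + 10×3 + 13×4 + 20×1 = 111
Proposal B: 9×3 + 10×2 + 13×2 + 20×2 = 113
Proposal C: 9×4 + 10×4 + 13×1 + 20×3 = 149
Proposal D: 9×2 + 10×1 + 13×3 + 20×4 = 147

Proposal C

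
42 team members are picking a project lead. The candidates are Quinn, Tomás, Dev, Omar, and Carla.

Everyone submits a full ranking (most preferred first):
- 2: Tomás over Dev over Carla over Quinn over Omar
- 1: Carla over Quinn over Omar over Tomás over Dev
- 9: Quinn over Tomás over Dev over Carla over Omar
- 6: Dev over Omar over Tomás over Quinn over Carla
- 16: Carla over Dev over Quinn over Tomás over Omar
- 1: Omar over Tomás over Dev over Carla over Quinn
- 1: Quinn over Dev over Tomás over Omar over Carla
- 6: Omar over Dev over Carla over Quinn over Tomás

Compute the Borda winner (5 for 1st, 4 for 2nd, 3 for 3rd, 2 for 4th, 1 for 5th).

Dev

Quinn: 2×2 + 1×4 + 9×5 + 6×2 + 16×3 + 1×1 + 1×5 + 6×2 = 131
Tomás: 2×5 + 1×2 + 9×4 + 6×3 + 16×2 + 1×4 + 1×3 + 6×1 = 111
Dev: 2×4 + 1×1 + 9×3 + 6×5 + 16×4 + 1×3 + 1×4 + 6×4 = 161
Omar: 2×1 + 1×3 + 9×1 + 6×4 + 16×1 + 1×5 + 1×2 + 6×5 = 91
Carla: 2×3 + 1×5 + 9×2 + 6×1 + 16×5 + 1×2 + 1×1 + 6×3 = 136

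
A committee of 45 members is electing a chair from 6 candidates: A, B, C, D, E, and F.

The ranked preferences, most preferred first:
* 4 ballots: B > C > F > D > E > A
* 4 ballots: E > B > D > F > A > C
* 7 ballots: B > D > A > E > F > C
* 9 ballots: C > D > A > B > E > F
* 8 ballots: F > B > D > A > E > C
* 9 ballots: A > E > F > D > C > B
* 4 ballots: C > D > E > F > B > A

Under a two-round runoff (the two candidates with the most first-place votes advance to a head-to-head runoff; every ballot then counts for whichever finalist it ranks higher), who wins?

Round 1 first-place votes: A 9, B 11, C 13, D 0, E 4, F 8. C and B advance.
Runoff: C is ranked above B on 22 ballots, B above C on 23.

B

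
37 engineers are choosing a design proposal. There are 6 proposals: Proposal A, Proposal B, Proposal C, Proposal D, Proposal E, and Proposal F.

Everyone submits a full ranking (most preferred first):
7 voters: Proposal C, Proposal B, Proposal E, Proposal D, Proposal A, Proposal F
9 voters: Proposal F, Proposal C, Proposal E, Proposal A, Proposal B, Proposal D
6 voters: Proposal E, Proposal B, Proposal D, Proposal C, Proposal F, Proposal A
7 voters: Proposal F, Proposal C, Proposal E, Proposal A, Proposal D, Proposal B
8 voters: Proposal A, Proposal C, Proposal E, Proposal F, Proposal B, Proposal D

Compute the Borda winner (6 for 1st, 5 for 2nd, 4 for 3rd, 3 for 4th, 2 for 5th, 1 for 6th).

Proposal A: 7×2 + 9×3 + 6×1 + 7×3 + 8×6 = 116
Proposal B: 7×5 + 9×2 + 6×5 + 7×1 + 8×2 = 106
Proposal C: 7×6 + 9×5 + 6×3 + 7×5 + 8×5 = 180
Proposal D: 7×3 + 9×1 + 6×4 + 7×2 + 8×1 = 76
Proposal E: 7×4 + 9×4 + 6×6 + 7×4 + 8×4 = 160
Proposal F: 7×1 + 9×6 + 6×2 + 7×6 + 8×3 = 139

Proposal C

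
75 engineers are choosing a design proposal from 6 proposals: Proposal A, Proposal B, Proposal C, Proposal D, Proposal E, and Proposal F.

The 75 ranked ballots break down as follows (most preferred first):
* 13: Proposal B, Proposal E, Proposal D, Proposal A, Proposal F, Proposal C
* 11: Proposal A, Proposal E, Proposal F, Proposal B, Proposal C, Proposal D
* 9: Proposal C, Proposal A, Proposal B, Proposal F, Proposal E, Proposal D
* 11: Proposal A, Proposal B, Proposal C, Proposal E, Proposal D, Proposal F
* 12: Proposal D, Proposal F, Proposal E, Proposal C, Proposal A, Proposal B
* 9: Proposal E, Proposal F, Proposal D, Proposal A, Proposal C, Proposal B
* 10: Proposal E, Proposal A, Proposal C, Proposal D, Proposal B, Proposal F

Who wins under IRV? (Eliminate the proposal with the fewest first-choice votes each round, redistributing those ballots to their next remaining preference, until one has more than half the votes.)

Proposal E

Round 1: Proposal A 22, Proposal B 13, Proposal C 9, Proposal D 12, Proposal E 19, Proposal F 0. Proposal F eliminated.
Round 2: Proposal A 22, Proposal B 13, Proposal C 9, Proposal D 12, Proposal E 19. Proposal C eliminated.
Round 3: Proposal A 31, Proposal B 13, Proposal D 12, Proposal E 19. Proposal D eliminated.
Round 4: Proposal A 31, Proposal B 13, Proposal E 31. Proposal B eliminated.
Round 5: Proposal A 31, Proposal E 44. Proposal E has a majority (≥38).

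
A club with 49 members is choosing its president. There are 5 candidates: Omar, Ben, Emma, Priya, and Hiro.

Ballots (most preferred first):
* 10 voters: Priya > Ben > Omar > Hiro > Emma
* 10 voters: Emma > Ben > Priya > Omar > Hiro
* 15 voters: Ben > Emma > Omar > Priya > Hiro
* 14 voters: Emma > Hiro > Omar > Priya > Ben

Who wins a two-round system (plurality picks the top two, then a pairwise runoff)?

Ben

Round 1 first-place votes: Omar 0, Ben 15, Emma 24, Priya 10, Hiro 0. Emma and Ben advance.
Runoff: Emma is ranked above Ben on 24 ballots, Ben above Emma on 25.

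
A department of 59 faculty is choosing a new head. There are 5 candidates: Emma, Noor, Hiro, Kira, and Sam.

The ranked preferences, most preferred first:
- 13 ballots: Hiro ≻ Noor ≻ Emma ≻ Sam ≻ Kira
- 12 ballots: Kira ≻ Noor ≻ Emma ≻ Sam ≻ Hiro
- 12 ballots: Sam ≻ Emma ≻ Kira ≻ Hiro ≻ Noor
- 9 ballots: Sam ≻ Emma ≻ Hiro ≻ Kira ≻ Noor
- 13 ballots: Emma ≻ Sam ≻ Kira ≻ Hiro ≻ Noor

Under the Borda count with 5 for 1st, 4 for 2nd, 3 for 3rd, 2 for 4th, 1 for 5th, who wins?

Emma: 13×3 + 12×3 + 12×4 + 9×4 + 13×5 = 224
Noor: 13×4 + 12×4 + 12×1 + 9×1 + 13×1 = 134
Hiro: 13×5 + 12×1 + 12×2 + 9×3 + 13×2 = 154
Kira: 13×1 + 12×5 + 12×3 + 9×2 + 13×3 = 166
Sam: 13×2 + 12×2 + 12×5 + 9×5 + 13×4 = 207

Emma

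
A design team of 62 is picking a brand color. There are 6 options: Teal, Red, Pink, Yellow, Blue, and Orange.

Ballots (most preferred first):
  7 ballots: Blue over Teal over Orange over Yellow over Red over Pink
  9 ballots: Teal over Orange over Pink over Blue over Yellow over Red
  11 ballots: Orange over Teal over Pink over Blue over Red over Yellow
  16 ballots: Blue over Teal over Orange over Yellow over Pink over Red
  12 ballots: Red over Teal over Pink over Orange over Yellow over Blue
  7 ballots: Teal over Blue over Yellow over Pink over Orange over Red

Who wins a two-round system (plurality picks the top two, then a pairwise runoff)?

Round 1 first-place votes: Teal 16, Red 12, Pink 0, Yellow 0, Blue 23, Orange 11. Blue and Teal advance.
Runoff: Blue is ranked above Teal on 23 ballots, Teal above Blue on 39.

Teal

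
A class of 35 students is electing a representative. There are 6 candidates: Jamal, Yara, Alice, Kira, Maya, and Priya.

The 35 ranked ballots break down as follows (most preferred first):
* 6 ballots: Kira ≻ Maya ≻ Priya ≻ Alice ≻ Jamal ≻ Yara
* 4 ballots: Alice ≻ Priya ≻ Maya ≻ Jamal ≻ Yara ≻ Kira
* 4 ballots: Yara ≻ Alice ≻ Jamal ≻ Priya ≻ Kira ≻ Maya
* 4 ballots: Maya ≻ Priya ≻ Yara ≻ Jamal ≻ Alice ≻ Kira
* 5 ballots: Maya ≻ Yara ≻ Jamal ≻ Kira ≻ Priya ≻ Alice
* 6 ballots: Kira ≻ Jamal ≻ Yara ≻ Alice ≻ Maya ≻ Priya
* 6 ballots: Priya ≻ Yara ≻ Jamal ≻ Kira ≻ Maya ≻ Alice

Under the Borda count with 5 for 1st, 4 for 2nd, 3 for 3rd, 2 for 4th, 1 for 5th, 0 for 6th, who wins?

Yara

Jamal: 6×1 + 4×2 + 4×3 + 4×2 + 5×3 + 6×4 + 6×3 = 91
Yara: 6×0 + 4×1 + 4×5 + 4×3 + 5×4 + 6×3 + 6×4 = 98
Alice: 6×2 + 4×5 + 4×4 + 4×1 + 5×0 + 6×2 + 6×0 = 64
Kira: 6×5 + 4×0 + 4×1 + 4×0 + 5×2 + 6×5 + 6×2 = 86
Maya: 6×4 + 4×3 + 4×0 + 4×5 + 5×5 + 6×1 + 6×1 = 93
Priya: 6×3 + 4×4 + 4×2 + 4×4 + 5×1 + 6×0 + 6×5 = 93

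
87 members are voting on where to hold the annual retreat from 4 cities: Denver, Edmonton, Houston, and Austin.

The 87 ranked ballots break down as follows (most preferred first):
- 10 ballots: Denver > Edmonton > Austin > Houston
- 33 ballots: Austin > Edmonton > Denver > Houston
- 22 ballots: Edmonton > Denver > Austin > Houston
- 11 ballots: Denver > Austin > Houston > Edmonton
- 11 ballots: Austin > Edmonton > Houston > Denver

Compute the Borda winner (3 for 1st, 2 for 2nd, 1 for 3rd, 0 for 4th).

Denver: 10×3 + 33×1 + 22×2 + 11×3 + 11×0 = 140
Edmonton: 10×2 + 33×2 + 22×3 + 11×0 + 11×2 = 174
Houston: 10×0 + 33×0 + 22×0 + 11×1 + 11×1 = 22
Austin: 10×1 + 33×3 + 22×1 + 11×2 + 11×3 = 186

Austin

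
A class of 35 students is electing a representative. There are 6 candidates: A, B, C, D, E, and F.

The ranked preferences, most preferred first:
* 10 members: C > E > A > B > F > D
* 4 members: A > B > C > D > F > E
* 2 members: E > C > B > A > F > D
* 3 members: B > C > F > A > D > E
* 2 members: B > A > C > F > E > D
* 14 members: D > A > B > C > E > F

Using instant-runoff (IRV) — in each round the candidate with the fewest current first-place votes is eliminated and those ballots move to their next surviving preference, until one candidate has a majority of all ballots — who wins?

C

Round 1: A 4, B 5, C 10, D 14, E 2, F 0. F eliminated.
Round 2: A 4, B 5, C 10, D 14, E 2. E eliminated.
Round 3: A 4, B 5, C 12, D 14. A eliminated.
Round 4: B 9, C 12, D 14. B eliminated.
Round 5: C 21, D 14. C has a majority (≥18).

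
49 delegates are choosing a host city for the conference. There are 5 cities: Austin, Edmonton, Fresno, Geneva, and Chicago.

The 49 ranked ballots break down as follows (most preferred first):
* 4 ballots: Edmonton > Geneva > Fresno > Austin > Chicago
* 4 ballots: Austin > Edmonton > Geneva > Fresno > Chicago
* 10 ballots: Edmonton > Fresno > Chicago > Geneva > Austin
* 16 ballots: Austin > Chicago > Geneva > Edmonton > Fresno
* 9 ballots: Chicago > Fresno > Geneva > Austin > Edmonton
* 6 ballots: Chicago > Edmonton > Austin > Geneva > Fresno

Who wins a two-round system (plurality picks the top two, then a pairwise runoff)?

Round 1 first-place votes: Austin 20, Edmonton 14, Fresno 0, Geneva 0, Chicago 15. Austin and Chicago advance.
Runoff: Austin is ranked above Chicago on 24 ballots, Chicago above Austin on 25.

Chicago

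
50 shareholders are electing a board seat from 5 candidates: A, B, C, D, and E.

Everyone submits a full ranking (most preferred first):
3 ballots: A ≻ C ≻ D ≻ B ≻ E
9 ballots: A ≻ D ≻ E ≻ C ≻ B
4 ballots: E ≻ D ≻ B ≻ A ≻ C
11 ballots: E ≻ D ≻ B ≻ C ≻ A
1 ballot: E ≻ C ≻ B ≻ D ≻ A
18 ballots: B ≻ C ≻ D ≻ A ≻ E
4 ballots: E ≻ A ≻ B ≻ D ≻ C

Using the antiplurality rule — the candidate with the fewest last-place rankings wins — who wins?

Last-place votes: A 12, B 9, C 8, D 0, E 21.

D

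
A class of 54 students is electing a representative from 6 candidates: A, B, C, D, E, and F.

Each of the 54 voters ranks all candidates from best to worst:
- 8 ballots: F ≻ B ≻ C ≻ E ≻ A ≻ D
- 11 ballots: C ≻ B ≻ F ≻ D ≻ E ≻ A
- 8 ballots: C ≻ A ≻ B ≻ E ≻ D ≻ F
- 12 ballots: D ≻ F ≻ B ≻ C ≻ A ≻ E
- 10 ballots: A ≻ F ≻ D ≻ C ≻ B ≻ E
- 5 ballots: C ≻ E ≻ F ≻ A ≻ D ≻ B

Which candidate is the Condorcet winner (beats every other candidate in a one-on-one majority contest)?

F

F vs A: 36–18
F vs B: 35–19
F vs C: 30–24
F vs D: 34–20
F vs E: 41–13
F beats every other candidate.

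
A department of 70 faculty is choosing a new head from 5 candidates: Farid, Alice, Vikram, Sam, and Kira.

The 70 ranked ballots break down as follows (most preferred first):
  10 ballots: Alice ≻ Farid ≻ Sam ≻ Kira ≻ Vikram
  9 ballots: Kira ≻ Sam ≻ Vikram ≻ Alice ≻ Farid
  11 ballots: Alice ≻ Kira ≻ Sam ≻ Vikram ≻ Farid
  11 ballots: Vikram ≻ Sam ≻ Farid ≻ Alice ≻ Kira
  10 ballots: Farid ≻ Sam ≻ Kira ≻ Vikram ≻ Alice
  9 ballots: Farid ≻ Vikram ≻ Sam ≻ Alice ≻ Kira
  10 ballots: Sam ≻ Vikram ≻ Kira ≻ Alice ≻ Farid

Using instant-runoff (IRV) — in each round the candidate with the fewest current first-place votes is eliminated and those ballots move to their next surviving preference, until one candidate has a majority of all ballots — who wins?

Sam

Round 1: Farid 19, Alice 21, Vikram 11, Sam 10, Kira 9. Kira eliminated.
Round 2: Farid 19, Alice 21, Vikram 11, Sam 19. Vikram eliminated.
Round 3: Farid 19, Alice 21, Sam 30. Farid eliminated.
Round 4: Alice 21, Sam 49. Sam has a majority (≥36).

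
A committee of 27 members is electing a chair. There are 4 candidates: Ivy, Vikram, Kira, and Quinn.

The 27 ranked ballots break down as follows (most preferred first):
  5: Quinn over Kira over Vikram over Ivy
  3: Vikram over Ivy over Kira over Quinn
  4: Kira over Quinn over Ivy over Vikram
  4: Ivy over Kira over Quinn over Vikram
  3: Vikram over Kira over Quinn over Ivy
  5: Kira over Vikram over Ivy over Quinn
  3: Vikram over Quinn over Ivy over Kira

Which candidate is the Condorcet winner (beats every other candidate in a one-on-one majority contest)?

Kira

Kira vs Ivy: 17–10
Kira vs Vikram: 18–9
Kira vs Quinn: 19–8
Kira beats every other candidate.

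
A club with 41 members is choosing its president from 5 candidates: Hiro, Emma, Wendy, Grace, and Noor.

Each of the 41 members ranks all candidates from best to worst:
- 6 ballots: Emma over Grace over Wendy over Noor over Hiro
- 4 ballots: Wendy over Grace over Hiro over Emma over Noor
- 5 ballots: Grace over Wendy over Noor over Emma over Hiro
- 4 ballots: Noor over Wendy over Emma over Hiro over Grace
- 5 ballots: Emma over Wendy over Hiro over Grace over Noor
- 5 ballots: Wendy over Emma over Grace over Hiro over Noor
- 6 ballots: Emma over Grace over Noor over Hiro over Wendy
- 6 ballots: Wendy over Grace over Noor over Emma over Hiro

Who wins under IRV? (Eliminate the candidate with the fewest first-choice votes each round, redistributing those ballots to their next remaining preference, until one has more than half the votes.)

Wendy

Round 1: Hiro 0, Emma 17, Wendy 15, Grace 5, Noor 4. Hiro eliminated.
Round 2: Emma 17, Wendy 15, Grace 5, Noor 4. Noor eliminated.
Round 3: Emma 17, Wendy 19, Grace 5. Grace eliminated.
Round 4: Emma 17, Wendy 24. Wendy has a majority (≥21).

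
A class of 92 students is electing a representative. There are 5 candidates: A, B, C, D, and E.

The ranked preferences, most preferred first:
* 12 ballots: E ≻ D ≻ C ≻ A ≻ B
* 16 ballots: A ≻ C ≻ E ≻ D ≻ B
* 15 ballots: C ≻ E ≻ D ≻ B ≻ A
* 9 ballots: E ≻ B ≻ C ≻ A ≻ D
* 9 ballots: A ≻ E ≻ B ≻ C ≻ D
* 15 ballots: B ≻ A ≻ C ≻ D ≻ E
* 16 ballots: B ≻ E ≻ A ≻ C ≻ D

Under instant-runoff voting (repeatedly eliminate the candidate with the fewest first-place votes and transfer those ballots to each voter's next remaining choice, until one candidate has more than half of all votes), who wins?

Round 1: A 25, B 31, C 15, D 0, E 21. D eliminated.
Round 2: A 25, B 31, C 15, E 21. C eliminated.
Round 3: A 25, B 31, E 36. A eliminated.
Round 4: B 31, E 61. E has a majority (≥47).

E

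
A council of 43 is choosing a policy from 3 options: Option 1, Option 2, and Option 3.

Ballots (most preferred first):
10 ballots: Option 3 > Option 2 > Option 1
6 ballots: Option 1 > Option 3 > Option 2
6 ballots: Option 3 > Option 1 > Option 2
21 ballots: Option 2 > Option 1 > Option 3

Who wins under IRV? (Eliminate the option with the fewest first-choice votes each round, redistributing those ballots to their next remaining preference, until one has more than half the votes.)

Option 3

Round 1: Option 1 6, Option 2 21, Option 3 16. Option 1 eliminated.
Round 2: Option 2 21, Option 3 22. Option 3 has a majority (≥22).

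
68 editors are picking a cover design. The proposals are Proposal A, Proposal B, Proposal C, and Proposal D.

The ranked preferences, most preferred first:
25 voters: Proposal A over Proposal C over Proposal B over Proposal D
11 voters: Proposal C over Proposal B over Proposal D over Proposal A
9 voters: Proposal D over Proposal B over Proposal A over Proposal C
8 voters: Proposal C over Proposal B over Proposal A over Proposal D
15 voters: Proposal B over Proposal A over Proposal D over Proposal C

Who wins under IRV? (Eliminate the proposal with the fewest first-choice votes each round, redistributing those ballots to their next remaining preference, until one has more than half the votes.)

Proposal B

Round 1: Proposal A 25, Proposal B 15, Proposal C 19, Proposal D 9. Proposal D eliminated.
Round 2: Proposal A 25, Proposal B 24, Proposal C 19. Proposal C eliminated.
Round 3: Proposal A 25, Proposal B 43. Proposal B has a majority (≥35).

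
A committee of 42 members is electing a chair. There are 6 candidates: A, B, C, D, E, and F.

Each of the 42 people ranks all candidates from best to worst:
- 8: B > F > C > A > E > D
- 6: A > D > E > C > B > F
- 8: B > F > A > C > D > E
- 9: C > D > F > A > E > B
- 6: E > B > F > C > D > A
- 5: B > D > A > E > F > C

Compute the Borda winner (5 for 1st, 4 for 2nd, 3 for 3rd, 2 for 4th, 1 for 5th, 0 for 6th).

A: 8×2 + 6×5 + 8×3 + 9×2 + 6×0 + 5×3 = 103
B: 8×5 + 6×1 + 8×5 + 9×0 + 6×4 + 5×5 = 135
C: 8×3 + 6×2 + 8×2 + 9×5 + 6×2 + 5×0 = 109
D: 8×0 + 6×4 + 8×1 + 9×4 + 6×1 + 5×4 = 94
E: 8×1 + 6×3 + 8×0 + 9×1 + 6×5 + 5×2 = 75
F: 8×4 + 6×0 + 8×4 + 9×3 + 6×3 + 5×1 = 114

B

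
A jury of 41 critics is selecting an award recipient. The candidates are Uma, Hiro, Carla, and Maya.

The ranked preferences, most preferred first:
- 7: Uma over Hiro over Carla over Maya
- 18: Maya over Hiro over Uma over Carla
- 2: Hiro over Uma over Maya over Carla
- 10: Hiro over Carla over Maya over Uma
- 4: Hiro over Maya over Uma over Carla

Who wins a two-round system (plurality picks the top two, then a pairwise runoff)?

Round 1 first-place votes: Uma 7, Hiro 16, Carla 0, Maya 18. Maya and Hiro advance.
Runoff: Maya is ranked above Hiro on 18 ballots, Hiro above Maya on 23.

Hiro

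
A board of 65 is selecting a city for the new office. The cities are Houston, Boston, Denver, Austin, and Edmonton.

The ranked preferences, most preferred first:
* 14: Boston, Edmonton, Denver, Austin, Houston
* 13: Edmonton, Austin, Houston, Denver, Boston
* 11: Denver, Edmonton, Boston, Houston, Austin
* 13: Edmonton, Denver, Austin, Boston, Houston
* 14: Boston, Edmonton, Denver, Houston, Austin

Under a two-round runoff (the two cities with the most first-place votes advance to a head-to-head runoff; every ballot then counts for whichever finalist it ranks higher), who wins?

Edmonton

Round 1 first-place votes: Houston 0, Boston 28, Denver 11, Austin 0, Edmonton 26. Boston and Edmonton advance.
Runoff: Boston is ranked above Edmonton on 28 ballots, Edmonton above Boston on 37.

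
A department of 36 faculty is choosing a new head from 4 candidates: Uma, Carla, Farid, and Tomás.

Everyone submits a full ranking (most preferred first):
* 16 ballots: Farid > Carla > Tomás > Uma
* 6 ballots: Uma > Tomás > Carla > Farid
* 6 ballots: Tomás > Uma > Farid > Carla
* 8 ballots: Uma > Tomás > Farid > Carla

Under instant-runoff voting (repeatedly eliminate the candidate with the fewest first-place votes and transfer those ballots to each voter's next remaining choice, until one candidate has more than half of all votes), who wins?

Round 1: Uma 14, Carla 0, Farid 16, Tomás 6. Carla eliminated.
Round 2: Uma 14, Farid 16, Tomás 6. Tomás eliminated.
Round 3: Uma 20, Farid 16. Uma has a majority (≥19).

Uma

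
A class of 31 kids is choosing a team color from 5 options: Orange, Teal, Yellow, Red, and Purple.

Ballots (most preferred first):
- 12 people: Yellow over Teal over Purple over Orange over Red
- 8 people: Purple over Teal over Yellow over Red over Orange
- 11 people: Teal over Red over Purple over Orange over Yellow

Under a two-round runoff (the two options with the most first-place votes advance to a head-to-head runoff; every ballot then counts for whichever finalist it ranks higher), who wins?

Round 1 first-place votes: Orange 0, Teal 11, Yellow 12, Red 0, Purple 8. Yellow and Teal advance.
Runoff: Yellow is ranked above Teal on 12 ballots, Teal above Yellow on 19.

Teal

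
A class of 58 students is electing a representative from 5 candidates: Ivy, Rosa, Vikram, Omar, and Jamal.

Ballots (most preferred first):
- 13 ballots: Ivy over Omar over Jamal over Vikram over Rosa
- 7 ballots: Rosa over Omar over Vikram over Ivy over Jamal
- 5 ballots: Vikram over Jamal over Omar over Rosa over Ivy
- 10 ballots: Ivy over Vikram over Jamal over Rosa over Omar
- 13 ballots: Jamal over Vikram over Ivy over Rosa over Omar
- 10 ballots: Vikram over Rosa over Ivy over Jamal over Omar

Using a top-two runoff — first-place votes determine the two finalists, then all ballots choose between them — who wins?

Vikram

Round 1 first-place votes: Ivy 23, Rosa 7, Vikram 15, Omar 0, Jamal 13. Ivy and Vikram advance.
Runoff: Ivy is ranked above Vikram on 23 ballots, Vikram above Ivy on 35.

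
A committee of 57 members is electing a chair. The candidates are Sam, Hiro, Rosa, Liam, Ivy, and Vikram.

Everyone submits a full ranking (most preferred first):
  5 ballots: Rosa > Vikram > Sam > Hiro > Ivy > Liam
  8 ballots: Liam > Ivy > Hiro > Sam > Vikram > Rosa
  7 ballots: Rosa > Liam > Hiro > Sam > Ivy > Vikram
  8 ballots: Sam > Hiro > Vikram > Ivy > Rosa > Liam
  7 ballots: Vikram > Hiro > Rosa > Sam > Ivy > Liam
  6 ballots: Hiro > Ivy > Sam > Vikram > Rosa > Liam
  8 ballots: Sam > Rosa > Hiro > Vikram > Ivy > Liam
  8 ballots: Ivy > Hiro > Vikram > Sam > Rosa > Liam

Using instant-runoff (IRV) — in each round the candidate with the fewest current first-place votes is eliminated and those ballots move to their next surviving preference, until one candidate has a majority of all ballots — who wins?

Ivy

Round 1: Sam 16, Hiro 6, Rosa 12, Liam 8, Ivy 8, Vikram 7. Hiro eliminated.
Round 2: Sam 16, Rosa 12, Liam 8, Ivy 14, Vikram 7. Vikram eliminated.
Round 3: Sam 16, Rosa 19, Liam 8, Ivy 14. Liam eliminated.
Round 4: Sam 16, Rosa 19, Ivy 22. Sam eliminated.
Round 5: Rosa 27, Ivy 30. Ivy has a majority (≥29).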